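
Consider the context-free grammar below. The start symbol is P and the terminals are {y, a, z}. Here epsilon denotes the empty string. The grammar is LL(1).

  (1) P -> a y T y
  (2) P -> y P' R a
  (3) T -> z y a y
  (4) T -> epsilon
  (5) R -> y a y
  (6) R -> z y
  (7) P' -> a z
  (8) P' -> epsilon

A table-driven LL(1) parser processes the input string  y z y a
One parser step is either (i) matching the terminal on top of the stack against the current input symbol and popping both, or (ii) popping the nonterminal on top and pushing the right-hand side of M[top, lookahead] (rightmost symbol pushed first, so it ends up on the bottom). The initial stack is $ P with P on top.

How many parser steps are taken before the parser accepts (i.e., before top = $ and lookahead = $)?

step 1: stack=$ P  input=y z y a $  — expand P -> y P' R a
step 2: stack=$ a R P' y  input=y z y a $  — match y
step 3: stack=$ a R P'  input=z y a $  — expand P' -> epsilon
step 4: stack=$ a R  input=z y a $  — expand R -> z y
step 5: stack=$ a y z  input=z y a $  — match z
step 6: stack=$ a y  input=y a $  — match y
step 7: stack=$ a  input=a $  — match a
Accept reached after 7 steps.

7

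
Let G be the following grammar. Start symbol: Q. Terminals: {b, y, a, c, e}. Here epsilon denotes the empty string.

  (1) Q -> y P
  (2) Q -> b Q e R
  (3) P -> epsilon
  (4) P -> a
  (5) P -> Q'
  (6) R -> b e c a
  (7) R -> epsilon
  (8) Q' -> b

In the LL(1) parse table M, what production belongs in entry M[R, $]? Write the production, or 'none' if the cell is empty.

R -> epsilon

FIRST(Q) = {b, y}
FIRST(R) = {epsilon, b}
FIRST(Q') = {b}
FIRST(P) = {epsilon, a, b}  (via Q')
FOLLOW(Q) includes $ since Q is the start symbol.
FOLLOW(Q): in Q->b Q e R, Q is followed by e R with FIRST {e}. Thus FOLLOW(Q) = {$, e}.
FOLLOW(R): in Q->b Q e R, the suffix after R is empty, so FOLLOW(R) ⊇ FOLLOW(Q) = {$, e}. Thus FOLLOW(R) = {$, e}.
For R -> b e c a: FIRST(b e c a) = {b}, so it goes in M[R, t] for t ∈ {b}.
For R -> epsilon: FIRST(epsilon) = {epsilon}, so it goes in M[R, t] for t ∈ {}; since epsilon ∈ FIRST, also for every t ∈ FOLLOW(R) = {$, e}.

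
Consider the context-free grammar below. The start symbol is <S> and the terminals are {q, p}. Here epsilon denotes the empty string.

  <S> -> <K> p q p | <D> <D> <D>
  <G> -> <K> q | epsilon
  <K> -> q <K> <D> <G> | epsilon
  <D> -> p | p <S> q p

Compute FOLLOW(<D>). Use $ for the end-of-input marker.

{$, p, q}

FIRST(<K>): from <K>->q <K> <D> <G> we get {q}; from <K>->epsilon we get {epsilon}. So FIRST(<K>) = {epsilon, q}.
FIRST(<D>): from <D>->p we get {p}; from <D>->p <S> q p we get {p}. So FIRST(<D>) = {p}.
FIRST(<S>): from <S>-><K> p q p we get {p, q}; from <S>-><D> <D> <D> we get {p}. So FIRST(<S>) = {p, q}.
FIRST(<G>): from <G>-><K> q we get {q}; from <G>->epsilon we get {epsilon}. So FIRST(<G>) = {epsilon, q}.
FOLLOW(<S>) includes $ since <S> is the start symbol.
FOLLOW(<S>): in <D>->p <S> q p, <S> is followed by q p with FIRST {q}. Thus FOLLOW(<S>) = {$, q}.
FOLLOW(<K>): in <S>-><K> p q p, <K> is followed by p q p with FIRST {p}; in <G>-><K> q, <K> is followed by q with FIRST {q}; in <K>->q <K> <D> <G>, <K> is followed by <D> <G> with FIRST {p}. Thus FOLLOW(<K>) = {p, q}.
FOLLOW(<G>): in <K>->q <K> <D> <G>, the suffix after <G> is empty, so FOLLOW(<G>) ⊇ FOLLOW(<K>) = {p, q}. Thus FOLLOW(<G>) = {p, q}.
FOLLOW(<D>): in <S>-><D> <D> <D> (occurrence 1), <D> is followed by <D> <D> with FIRST {p}; in <S>-><D> <D> <D> (occurrence 2), <D> is followed by <D> with FIRST {p}; in <S>-><D> <D> <D> (occurrence 3), the suffix after <D> is empty, so FOLLOW(<D>) ⊇ FOLLOW(<S>) = {$, q}; in <K>->q <K> <D> <G>, <D> is followed by <G> with FIRST {epsilon, q}; in <K>->q <K> <D> <G>, the suffix after <D> is nullable, so FOLLOW(<D>) ⊇ FOLLOW(<K>) = {p, q}. Thus FOLLOW(<D>) = {$, p, q}.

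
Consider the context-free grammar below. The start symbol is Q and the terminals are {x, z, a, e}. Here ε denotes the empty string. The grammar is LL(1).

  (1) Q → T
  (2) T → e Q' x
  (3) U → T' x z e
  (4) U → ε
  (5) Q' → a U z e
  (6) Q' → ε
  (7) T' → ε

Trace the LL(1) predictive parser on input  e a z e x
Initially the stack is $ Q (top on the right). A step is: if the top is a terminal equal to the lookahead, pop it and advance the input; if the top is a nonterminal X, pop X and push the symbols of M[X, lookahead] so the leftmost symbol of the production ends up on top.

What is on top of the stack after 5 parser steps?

U

     Stack        Input        Action
  1  $ Q          e a z e x $  expand Q → T
  2  $ T          e a z e x $  expand T → e Q' x
  3  $ x Q' e     e a z e x $  match e
  4  $ x Q'       a z e x $    expand Q' → a U z e
  5  $ x e z U a  a z e x $    match a
Stack after step 5: $ x e z U (top = U).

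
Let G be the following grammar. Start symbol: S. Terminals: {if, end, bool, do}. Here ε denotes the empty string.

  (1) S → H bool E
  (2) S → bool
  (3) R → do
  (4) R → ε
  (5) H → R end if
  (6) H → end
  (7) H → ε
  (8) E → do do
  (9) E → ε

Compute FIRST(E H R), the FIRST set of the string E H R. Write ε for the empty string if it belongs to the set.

{ε, do, end}

FIRST(R): from R→do we get {do}; from R→ε we get {ε}. So FIRST(R) = {ε, do}.
FIRST(E): from E→do do we get {do}; from E→ε we get {ε}. So FIRST(E) = {ε, do}.
FIRST(H): from H→R end if we get {do, end}; from H→end we get {end}; from H→ε we get {ε}. So FIRST(H) = {ε, do, end}.
FIRST(S): from S→H bool E we get {bool, do, end}; from S→bool we get {bool}. So FIRST(S) = {bool, do, end}.
FIRST(E H R): take FIRST of each symbol in turn, carrying on past any symbol whose FIRST contains ε; result {ε, do, end}.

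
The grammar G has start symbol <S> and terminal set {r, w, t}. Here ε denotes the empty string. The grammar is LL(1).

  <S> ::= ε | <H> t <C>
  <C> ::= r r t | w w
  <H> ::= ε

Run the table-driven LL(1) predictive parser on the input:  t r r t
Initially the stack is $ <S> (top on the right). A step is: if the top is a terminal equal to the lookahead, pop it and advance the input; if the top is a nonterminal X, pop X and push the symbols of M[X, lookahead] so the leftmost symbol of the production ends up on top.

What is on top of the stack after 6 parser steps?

t

     Stack        Input      Action
  1  $ <S>        t r r t $  expand <S> ::= <H> t <C>
  2  $ <C> t <H>  t r r t $  expand <H> ::= ε
  3  $ <C> t      t r r t $  match t
  4  $ <C>        r r t $    expand <C> ::= r r t
  5  $ t r r      r r t $    match r
  6  $ t r        r t $      match r
Stack after step 6: $ t (top = t).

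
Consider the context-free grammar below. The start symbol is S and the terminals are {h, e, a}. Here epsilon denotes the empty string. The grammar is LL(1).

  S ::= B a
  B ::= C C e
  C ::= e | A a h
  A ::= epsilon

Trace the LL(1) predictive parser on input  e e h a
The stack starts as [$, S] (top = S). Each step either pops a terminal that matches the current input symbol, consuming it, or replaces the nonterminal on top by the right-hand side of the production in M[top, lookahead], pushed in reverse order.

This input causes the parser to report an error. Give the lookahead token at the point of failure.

     Stack      Input      Action
  1  $ S        e e h a $  expand S ::= B a
  2  $ a B      e e h a $  expand B ::= C C e
  3  $ a e C C  e e h a $  expand C ::= e
  4  $ a e C e  e e h a $  match e
  5  $ a e C    e h a $    expand C ::= e
  6  $ a e e    e h a $    match e
  7  $ a e      h a $      error: top is terminal e but lookahead is h

h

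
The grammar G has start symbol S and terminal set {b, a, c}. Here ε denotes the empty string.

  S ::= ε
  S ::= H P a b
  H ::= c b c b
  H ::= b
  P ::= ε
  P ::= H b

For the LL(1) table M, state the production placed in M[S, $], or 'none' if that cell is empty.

S ::= ε

FIRST(H): from H::=c b c b we get {c}; from H::=b we get {b}. So FIRST(H) = {b, c}.
FIRST(S): from S::=ε we get {ε}; from S::=H P a b we get {b, c}. So FIRST(S) = {ε, b, c}.
FIRST(P): from P::=ε we get {ε}; from P::=H b we get {b, c}. So FIRST(P) = {ε, b, c}.
FOLLOW(S) includes $ since S is the start symbol.
FOLLOW(S): S appears on no right-hand side. Thus FOLLOW(S) = {$}.
For S ::= ε: FIRST(ε) = {ε}, so it goes in M[S, t] for t ∈ {}; since ε ∈ FIRST, also for every t ∈ FOLLOW(S) = {$}.
For S ::= H P a b: FIRST(H P a b) = {b, c}, so it goes in M[S, t] for t ∈ {b, c}.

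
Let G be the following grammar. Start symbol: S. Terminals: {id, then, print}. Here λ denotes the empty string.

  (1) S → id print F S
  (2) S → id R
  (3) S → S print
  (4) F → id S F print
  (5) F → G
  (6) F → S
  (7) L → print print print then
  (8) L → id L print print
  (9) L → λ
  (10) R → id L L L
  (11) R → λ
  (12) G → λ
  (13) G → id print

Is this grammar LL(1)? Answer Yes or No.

FIRST(S) = {id}
FIRST(F) = {λ, id}
FIRST(L) = {λ, id, print}
FIRST(R) = {λ, id}
FIRST(G) = {λ, id}
FOLLOW(S) = {$, id, print}
FOLLOW(F) = {id, print}
FOLLOW(L) = {$, id, print}
FOLLOW(R) = {$, id, print}
FOLLOW(G) = {id, print}
Cell M[F, id] receives both F → id S F print and F → G and F → S — the grammar is not LL(1).

No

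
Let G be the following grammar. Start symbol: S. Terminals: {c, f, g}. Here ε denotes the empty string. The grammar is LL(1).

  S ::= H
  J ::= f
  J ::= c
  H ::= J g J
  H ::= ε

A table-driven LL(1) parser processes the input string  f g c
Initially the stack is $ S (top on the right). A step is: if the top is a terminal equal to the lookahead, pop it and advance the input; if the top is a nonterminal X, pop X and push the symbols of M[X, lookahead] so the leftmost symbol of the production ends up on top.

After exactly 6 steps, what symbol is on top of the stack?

c

step 1: stack=$ S  input=f g c $  — expand S ::= H
step 2: stack=$ H  input=f g c $  — expand H ::= J g J
step 3: stack=$ J g J  input=f g c $  — expand J ::= f
step 4: stack=$ J g f  input=f g c $  — match f
step 5: stack=$ J g  input=g c $  — match g
step 6: stack=$ J  input=c $  — expand J ::= c
Stack after step 6: $ c (top = c).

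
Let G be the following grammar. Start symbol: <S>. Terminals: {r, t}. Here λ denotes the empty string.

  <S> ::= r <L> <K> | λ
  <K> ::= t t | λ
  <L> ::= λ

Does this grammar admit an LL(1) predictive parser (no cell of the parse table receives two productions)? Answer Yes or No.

Yes

FIRST(<S>) = {λ, r}
FIRST(<K>) = {λ, t}
FIRST(<L>) = {λ}
FOLLOW(<S>) = {$}
FOLLOW(<K>) = {$}
FOLLOW(<L>) = {$, t}
Each cell of M receives at most one production.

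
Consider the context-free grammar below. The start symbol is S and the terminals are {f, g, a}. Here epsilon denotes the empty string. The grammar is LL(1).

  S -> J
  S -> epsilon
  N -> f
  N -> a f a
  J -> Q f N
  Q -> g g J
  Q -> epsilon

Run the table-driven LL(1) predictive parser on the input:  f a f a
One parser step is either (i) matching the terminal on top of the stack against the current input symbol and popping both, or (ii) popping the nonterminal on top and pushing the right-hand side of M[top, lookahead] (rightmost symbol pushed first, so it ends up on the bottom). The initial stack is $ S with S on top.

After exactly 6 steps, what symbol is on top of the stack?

f

step 1: stack=$ S  input=f a f a $  — expand S -> J
step 2: stack=$ J  input=f a f a $  — expand J -> Q f N
step 3: stack=$ N f Q  input=f a f a $  — expand Q -> epsilon
step 4: stack=$ N f  input=f a f a $  — match f
step 5: stack=$ N  input=a f a $  — expand N -> a f a
step 6: stack=$ a f a  input=a f a $  — match a
Stack after step 6: $ a f (top = f).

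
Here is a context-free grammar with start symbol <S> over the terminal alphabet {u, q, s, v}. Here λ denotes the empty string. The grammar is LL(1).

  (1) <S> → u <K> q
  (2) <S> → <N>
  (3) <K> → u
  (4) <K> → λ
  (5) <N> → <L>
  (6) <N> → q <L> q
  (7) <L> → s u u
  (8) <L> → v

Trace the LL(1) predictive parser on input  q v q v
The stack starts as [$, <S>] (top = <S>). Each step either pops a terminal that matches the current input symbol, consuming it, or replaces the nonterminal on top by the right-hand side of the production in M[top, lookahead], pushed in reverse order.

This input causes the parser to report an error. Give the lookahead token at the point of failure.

v

step 1: stack=$ <S>  input=q v q v $  — expand <S> → <N>
step 2: stack=$ <N>  input=q v q v $  — expand <N> → q <L> q
step 3: stack=$ q <L> q  input=q v q v $  — match q
step 4: stack=$ q <L>  input=v q v $  — expand <L> → v
step 5: stack=$ q v  input=v q v $  — match v
step 6: stack=$ q  input=q v $  — match q
step 7: stack=$  input=v $  — error: stack empty but input remains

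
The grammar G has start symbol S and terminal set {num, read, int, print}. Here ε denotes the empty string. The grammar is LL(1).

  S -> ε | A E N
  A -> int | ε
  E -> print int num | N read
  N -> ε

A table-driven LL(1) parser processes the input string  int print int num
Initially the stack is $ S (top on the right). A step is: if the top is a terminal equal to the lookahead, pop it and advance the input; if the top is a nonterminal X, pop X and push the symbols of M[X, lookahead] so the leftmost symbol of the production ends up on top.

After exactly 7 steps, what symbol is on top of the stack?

N

     Stack              Input                Action
  1  $ S                int print int num $  expand S -> A E N
  2  $ N E A            int print int num $  expand A -> int
  3  $ N E int          int print int num $  match int
  4  $ N E              print int num $      expand E -> print int num
  5  $ N num int print  print int num $      match print
  6  $ N num int        int num $            match int
  7  $ N num            num $                match num
Stack after step 7: $ N (top = N).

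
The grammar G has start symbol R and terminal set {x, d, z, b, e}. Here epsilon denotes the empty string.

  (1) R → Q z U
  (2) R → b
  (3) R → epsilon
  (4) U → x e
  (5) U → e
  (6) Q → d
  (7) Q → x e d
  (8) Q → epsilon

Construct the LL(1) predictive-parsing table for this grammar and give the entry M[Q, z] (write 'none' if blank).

Q → epsilon

FIRST(U) = {e, x}
FIRST(Q) = {epsilon, d, x}
FIRST(R) = {epsilon, b, d, x, z}  (via Q z U)
FOLLOW(R) includes $ since R is the start symbol.
FOLLOW(Q): in R→Q z U, Q is followed by z U with FIRST {z}. Thus FOLLOW(Q) = {z}.
For Q → d: FIRST(d) = {d}, so it goes in M[Q, t] for t ∈ {d}.
For Q → x e d: FIRST(x e d) = {x}, so it goes in M[Q, t] for t ∈ {x}.
For Q → epsilon: FIRST(epsilon) = {epsilon}, so it goes in M[Q, t] for t ∈ {}; since epsilon ∈ FIRST, also for every t ∈ FOLLOW(Q) = {z}.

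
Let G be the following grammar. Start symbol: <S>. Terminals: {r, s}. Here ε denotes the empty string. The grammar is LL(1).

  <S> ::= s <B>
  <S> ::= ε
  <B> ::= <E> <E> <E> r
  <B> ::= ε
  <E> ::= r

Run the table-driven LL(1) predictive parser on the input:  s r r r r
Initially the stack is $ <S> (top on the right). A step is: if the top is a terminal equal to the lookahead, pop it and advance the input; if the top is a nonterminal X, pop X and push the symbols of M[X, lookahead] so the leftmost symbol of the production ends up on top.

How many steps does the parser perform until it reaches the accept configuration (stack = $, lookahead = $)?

      Stack            Input        Action
   1  $ <S>            s r r r r $  expand <S> ::= s <B>
   2  $ <B> s          s r r r r $  match s
   3  $ <B>            r r r r $    expand <B> ::= <E> <E> <E> r
   4  $ r <E> <E> <E>  r r r r $    expand <E> ::= r
   5  $ r <E> <E> r    r r r r $    match r
   6  $ r <E> <E>      r r r $      expand <E> ::= r
   7  $ r <E> r        r r r $      match r
   8  $ r <E>          r r $        expand <E> ::= r
   9  $ r r            r r $        match r
  10  $ r              r $          match r
Accept reached after 10 steps.

10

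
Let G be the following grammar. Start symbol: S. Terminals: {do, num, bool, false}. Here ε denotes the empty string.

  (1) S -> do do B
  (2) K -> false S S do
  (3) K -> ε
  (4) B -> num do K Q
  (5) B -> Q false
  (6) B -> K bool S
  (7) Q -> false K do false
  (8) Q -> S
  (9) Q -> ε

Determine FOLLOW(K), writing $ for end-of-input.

{$, bool, do, false}

FIRST(S): from S->do do B we get {do}. So FIRST(S) = {do}.
FIRST(K): from K->false S S do we get {false}; from K->ε we get {ε}. So FIRST(K) = {ε, false}.
FIRST(Q): from Q->false K do false we get {false}; from Q->S we get {do}; from Q->ε we get {ε}. So FIRST(Q) = {ε, do, false}.
FIRST(B): from B->num do K Q we get {num}; from B->Q false we get {do, false}; from B->K bool S we get {bool, false}. So FIRST(B) = {bool, do, false, num}.
FOLLOW(S) includes $ since S is the start symbol.
FOLLOW(S): in K->false S S do (occurrence 1), S is followed by S do with FIRST {do}; in K->false S S do (occurrence 2), S is followed by do with FIRST {do}; in B->K bool S, the suffix after S is empty, so FOLLOW(S) ⊇ FOLLOW(B) = {$, do, false}; in Q->S, the suffix after S is empty, so FOLLOW(S) ⊇ FOLLOW(Q) = {$, do, false}. Thus FOLLOW(S) = {$, do, false}.
FOLLOW(B): in S->do do B, the suffix after B is empty, so FOLLOW(B) ⊇ FOLLOW(S) = {$, do, false}. Thus FOLLOW(B) = {$, do, false}.
FOLLOW(K): in B->num do K Q, K is followed by Q with FIRST {ε, do, false}; in B->num do K Q, the suffix after K is nullable, so FOLLOW(K) ⊇ FOLLOW(B) = {$, do, false}; in B->K bool S, K is followed by bool S with FIRST {bool}; in Q->false K do false, K is followed by do false with FIRST {do}. Thus FOLLOW(K) = {$, bool, do, false}.
FOLLOW(Q): in B->num do K Q, the suffix after Q is empty, so FOLLOW(Q) ⊇ FOLLOW(B) = {$, do, false}; in B->Q false, Q is followed by false with FIRST {false}. Thus FOLLOW(Q) = {$, do, false}.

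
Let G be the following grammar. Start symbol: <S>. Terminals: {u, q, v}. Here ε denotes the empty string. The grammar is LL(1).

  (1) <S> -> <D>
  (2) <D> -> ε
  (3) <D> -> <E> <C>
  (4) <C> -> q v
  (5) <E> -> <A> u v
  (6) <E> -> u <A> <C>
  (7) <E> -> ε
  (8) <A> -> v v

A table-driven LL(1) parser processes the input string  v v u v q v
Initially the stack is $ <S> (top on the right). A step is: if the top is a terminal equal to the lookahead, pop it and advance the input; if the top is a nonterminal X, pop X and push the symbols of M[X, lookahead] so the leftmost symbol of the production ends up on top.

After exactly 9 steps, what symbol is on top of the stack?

q

     Stack          Input          Action
  1  $ <S>          v v u v q v $  expand <S> -> <D>
  2  $ <D>          v v u v q v $  expand <D> -> <E> <C>
  3  $ <C> <E>      v v u v q v $  expand <E> -> <A> u v
  4  $ <C> v u <A>  v v u v q v $  expand <A> -> v v
  5  $ <C> v u v v  v v u v q v $  match v
  6  $ <C> v u v    v u v q v $    match v
  7  $ <C> v u      u v q v $      match u
  8  $ <C> v        v q v $        match v
  9  $ <C>          q v $          expand <C> -> q v
Stack after step 9: $ v q (top = q).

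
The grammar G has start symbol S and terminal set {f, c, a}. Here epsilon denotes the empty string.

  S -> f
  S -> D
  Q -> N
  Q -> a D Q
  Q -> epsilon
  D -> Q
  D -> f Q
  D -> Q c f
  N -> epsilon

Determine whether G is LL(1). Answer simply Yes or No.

No

FIRST(S) = {epsilon, a, c, f}
FIRST(Q) = {epsilon, a}
FIRST(D) = {epsilon, a, c, f}
FIRST(N) = {epsilon}
FOLLOW(S) = {$}
FOLLOW(Q) = {$, a, c}
FOLLOW(D) = {$, a, c}
FOLLOW(N) = {$, a, c}
Cell M[D, a] receives both D -> Q and D -> Q c f — the grammar is not LL(1).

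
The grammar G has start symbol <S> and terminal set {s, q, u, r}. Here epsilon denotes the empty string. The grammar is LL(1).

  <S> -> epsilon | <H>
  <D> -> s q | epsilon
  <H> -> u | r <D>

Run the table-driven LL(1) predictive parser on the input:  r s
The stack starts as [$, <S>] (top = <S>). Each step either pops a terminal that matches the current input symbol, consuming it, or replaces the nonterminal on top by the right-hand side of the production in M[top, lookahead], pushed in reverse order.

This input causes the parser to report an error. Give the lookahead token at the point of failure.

step 1: stack=$ <S>  input=r s $  — expand <S> -> <H>
step 2: stack=$ <H>  input=r s $  — expand <H> -> r <D>
step 3: stack=$ <D> r  input=r s $  — match r
step 4: stack=$ <D>  input=s $  — expand <D> -> s q
step 5: stack=$ q s  input=s $  — match s
step 6: stack=$ q  input=$  — error: top is terminal q but lookahead is $

$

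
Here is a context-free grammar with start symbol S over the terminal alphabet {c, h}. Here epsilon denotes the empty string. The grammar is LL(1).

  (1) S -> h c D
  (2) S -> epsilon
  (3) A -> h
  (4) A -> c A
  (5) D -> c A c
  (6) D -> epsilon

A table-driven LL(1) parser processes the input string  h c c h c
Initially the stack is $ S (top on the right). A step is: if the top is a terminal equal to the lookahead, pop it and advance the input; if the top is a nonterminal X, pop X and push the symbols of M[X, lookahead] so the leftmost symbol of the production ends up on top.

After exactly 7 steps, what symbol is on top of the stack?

c

step 1: stack=$ S  input=h c c h c $  — expand S -> h c D
step 2: stack=$ D c h  input=h c c h c $  — match h
step 3: stack=$ D c  input=c c h c $  — match c
step 4: stack=$ D  input=c h c $  — expand D -> c A c
step 5: stack=$ c A c  input=c h c $  — match c
step 6: stack=$ c A  input=h c $  — expand A -> h
step 7: stack=$ c h  input=h c $  — match h
Stack after step 7: $ c (top = c).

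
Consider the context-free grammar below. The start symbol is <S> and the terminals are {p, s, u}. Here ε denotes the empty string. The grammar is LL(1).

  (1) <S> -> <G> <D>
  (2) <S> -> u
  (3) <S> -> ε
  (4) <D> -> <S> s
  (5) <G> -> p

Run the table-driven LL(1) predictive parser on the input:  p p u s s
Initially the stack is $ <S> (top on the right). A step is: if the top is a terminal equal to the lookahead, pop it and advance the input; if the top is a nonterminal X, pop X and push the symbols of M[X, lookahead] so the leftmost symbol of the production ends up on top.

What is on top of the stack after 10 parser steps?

step 1: stack=$ <S>  input=p p u s s $  — expand <S> -> <G> <D>
step 2: stack=$ <D> <G>  input=p p u s s $  — expand <G> -> p
step 3: stack=$ <D> p  input=p p u s s $  — match p
step 4: stack=$ <D>  input=p u s s $  — expand <D> -> <S> s
step 5: stack=$ s <S>  input=p u s s $  — expand <S> -> <G> <D>
step 6: stack=$ s <D> <G>  input=p u s s $  — expand <G> -> p
step 7: stack=$ s <D> p  input=p u s s $  — match p
step 8: stack=$ s <D>  input=u s s $  — expand <D> -> <S> s
step 9: stack=$ s s <S>  input=u s s $  — expand <S> -> u
step 10: stack=$ s s u  input=u s s $  — match u
Stack after step 10: $ s s (top = s).

s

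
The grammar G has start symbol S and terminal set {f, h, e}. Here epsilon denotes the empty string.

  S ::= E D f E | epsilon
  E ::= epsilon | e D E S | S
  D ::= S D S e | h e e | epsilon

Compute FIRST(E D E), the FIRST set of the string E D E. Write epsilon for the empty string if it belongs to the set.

{epsilon, e, f, h}

FIRST(S) = {epsilon, e, f, h}  (via E D f E)
FIRST(E) = {epsilon, e, f, h}  (via S)
FIRST(D) = {epsilon, e, f, h}  (via S D S e)
FIRST(E D E): take FIRST of each symbol in turn, carrying on past any symbol whose FIRST contains epsilon; result {epsilon, e, f, h}.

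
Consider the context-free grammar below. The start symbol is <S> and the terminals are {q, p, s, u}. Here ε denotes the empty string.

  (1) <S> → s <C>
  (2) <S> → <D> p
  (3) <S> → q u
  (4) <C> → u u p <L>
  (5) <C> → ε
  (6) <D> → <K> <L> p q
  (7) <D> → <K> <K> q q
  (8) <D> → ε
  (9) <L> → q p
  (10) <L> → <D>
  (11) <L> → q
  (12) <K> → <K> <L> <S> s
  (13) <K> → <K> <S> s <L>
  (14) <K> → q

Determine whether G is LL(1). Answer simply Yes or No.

No

FIRST(<S>) = {p, q, s}
FIRST(<C>) = {ε, u}
FIRST(<D>) = {ε, q}
FIRST(<L>) = {ε, q}
FIRST(<K>) = {q}
FOLLOW(<S>) = {$, s}
FOLLOW(<C>) = {$, s}
FOLLOW(<D>) = {$, p, q, s}
FOLLOW(<L>) = {$, p, q, s}
FOLLOW(<K>) = {p, q, s}
Cell M[<D>, q] receives both <D> → <K> <L> p q and <D> → <K> <K> q q and <D> → ε — the grammar is not LL(1).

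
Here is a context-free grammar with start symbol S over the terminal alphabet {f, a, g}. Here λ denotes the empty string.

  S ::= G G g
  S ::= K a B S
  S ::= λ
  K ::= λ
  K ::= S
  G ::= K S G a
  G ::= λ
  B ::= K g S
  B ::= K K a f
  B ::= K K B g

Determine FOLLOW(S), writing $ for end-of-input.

FIRST(S): from S::=G G g we get {a, g}; from S::=K a B S we get {a, g}; from S::=λ we get {λ}. So FIRST(S) = {λ, a, g}.
FIRST(K): from K::=λ we get {λ}; from K::=S we get {λ, a, g}. So FIRST(K) = {λ, a, g}.
FIRST(G): from G::=K S G a we get {a, g}; from G::=λ we get {λ}. So FIRST(G) = {λ, a, g}.
FIRST(B): from B::=K g S we get {a, g}; from B::=K K a f we get {a, g}; from B::=K K B g we get {a, g}. So FIRST(B) = {a, g}.
FOLLOW(S) includes $ since S is the start symbol.
FOLLOW(K): in S::=K a B S, K is followed by a B S with FIRST {a}; in G::=K S G a, K is followed by S G a with FIRST {a, g}; in B::=K g S, K is followed by g S with FIRST {g}; in B::=K K a f (occurrence 1), K is followed by K a f with FIRST {a, g}; in B::=K K a f (occurrence 2), K is followed by a f with FIRST {a}; in B::=K K B g (occurrence 1), K is followed by K B g with FIRST {a, g}; in B::=K K B g (occurrence 2), K is followed by B g with FIRST {a, g}. Thus FOLLOW(K) = {a, g}.
FOLLOW(G): in S::=G G g (occurrence 1), G is followed by G g with FIRST {a, g}; in S::=G G g (occurrence 2), G is followed by g with FIRST {g}; in G::=K S G a, G is followed by a with FIRST {a}. Thus FOLLOW(G) = {a, g}.
FOLLOW(S): in S::=K a B S, the suffix after S is empty (adds nothing new); in K::=S, the suffix after S is empty, so FOLLOW(S) ⊇ FOLLOW(K) = {a, g}; in G::=K S G a, S is followed by G a with FIRST {a, g}; in B::=K g S, the suffix after S is empty, so FOLLOW(S) ⊇ FOLLOW(B) = {$, a, g}. Thus FOLLOW(S) = {$, a, g}.
FOLLOW(B): in S::=K a B S, B is followed by S with FIRST {λ, a, g}; in S::=K a B S, the suffix after B is nullable, so FOLLOW(B) ⊇ FOLLOW(S) = {$, a, g}; in B::=K K B g, B is followed by g with FIRST {g}. Thus FOLLOW(B) = {$, a, g}.

{$, a, g}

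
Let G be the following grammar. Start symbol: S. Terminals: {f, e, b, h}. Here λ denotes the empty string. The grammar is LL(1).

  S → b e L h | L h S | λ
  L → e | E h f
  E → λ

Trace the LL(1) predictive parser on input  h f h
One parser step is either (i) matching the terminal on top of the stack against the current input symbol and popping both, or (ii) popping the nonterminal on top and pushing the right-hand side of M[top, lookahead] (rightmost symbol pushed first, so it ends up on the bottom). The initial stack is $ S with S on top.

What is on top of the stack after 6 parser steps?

S

step 1: stack=$ S  input=h f h $  — expand S → L h S
step 2: stack=$ S h L  input=h f h $  — expand L → E h f
step 3: stack=$ S h f h E  input=h f h $  — expand E → λ
step 4: stack=$ S h f h  input=h f h $  — match h
step 5: stack=$ S h f  input=f h $  — match f
step 6: stack=$ S h  input=h $  — match h
Stack after step 6: $ S (top = S).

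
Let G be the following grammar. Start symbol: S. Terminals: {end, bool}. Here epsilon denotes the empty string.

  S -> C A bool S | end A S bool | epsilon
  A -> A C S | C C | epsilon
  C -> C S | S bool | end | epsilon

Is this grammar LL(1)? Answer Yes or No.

FIRST(S) = {epsilon, bool, end}
FIRST(A) = {epsilon, bool, end}
FIRST(C) = {epsilon, bool, end}
FOLLOW(S) = {$, bool, end}
FOLLOW(A) = {bool, end}
FOLLOW(C) = {bool, end}
Cell M[A, bool] receives both A -> A C S and A -> C C and A -> epsilon — the grammar is not LL(1).

No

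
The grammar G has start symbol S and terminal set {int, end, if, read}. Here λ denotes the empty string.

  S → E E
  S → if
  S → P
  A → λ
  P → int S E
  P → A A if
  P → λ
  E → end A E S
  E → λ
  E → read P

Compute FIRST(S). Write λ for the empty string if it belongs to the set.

FIRST(A): from A→λ we get {λ}. So FIRST(A) = {λ}.
FIRST(E): from E→end A E S we get {end}; from E→λ we get {λ}; from E→read P we get {read}. So FIRST(E) = {λ, end, read}.
FIRST(P): from P→int S E we get {int}; from P→A A if we get {if}; from P→λ we get {λ}. So FIRST(P) = {λ, if, int}.
FIRST(S): from S→E E we get {λ, end, read}; from S→if we get {if}; from S→P we get {λ, if, int}. So FIRST(S) = {λ, end, if, int, read}.

{λ, end, if, int, read}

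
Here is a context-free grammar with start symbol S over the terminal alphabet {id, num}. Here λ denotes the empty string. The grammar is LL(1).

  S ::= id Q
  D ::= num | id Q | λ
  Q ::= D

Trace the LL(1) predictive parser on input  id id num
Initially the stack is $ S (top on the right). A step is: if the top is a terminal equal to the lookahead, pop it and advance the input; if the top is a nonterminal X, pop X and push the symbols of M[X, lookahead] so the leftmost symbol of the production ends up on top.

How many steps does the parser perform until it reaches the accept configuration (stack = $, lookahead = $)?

step 1: stack=$ S  input=id id num $  — expand S ::= id Q
step 2: stack=$ Q id  input=id id num $  — match id
step 3: stack=$ Q  input=id num $  — expand Q ::= D
step 4: stack=$ D  input=id num $  — expand D ::= id Q
step 5: stack=$ Q id  input=id num $  — match id
step 6: stack=$ Q  input=num $  — expand Q ::= D
step 7: stack=$ D  input=num $  — expand D ::= num
step 8: stack=$ num  input=num $  — match num
Accept reached after 8 steps.

8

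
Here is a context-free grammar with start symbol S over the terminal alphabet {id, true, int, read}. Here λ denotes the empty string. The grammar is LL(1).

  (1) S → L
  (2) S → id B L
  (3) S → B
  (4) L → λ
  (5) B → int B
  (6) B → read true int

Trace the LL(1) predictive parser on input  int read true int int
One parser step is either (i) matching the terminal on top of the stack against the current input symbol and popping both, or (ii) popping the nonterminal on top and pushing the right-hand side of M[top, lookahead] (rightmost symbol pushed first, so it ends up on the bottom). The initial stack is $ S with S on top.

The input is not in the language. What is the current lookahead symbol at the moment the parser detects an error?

step 1: stack=$ S  input=int read true int int $  — expand S → B
step 2: stack=$ B  input=int read true int int $  — expand B → int B
step 3: stack=$ B int  input=int read true int int $  — match int
step 4: stack=$ B  input=read true int int $  — expand B → read true int
step 5: stack=$ int true read  input=read true int int $  — match read
step 6: stack=$ int true  input=true int int $  — match true
step 7: stack=$ int  input=int int $  — match int
step 8: stack=$  input=int $  — error: stack empty but input remains

int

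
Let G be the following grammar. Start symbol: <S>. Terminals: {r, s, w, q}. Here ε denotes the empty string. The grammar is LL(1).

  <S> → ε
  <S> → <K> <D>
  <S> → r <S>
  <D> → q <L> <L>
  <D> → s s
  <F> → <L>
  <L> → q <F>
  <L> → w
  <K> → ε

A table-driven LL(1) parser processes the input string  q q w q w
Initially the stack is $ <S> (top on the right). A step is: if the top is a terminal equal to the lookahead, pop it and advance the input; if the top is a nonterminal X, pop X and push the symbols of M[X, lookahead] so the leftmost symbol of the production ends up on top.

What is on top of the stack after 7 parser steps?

     Stack        Input        Action
  1  $ <S>        q q w q w $  expand <S> → <K> <D>
  2  $ <D> <K>    q q w q w $  expand <K> → ε
  3  $ <D>        q q w q w $  expand <D> → q <L> <L>
  4  $ <L> <L> q  q q w q w $  match q
  5  $ <L> <L>    q w q w $    expand <L> → q <F>
  6  $ <L> <F> q  q w q w $    match q
  7  $ <L> <F>    w q w $      expand <F> → <L>
Stack after step 7: $ <L> <L> (top = <L>).

<L>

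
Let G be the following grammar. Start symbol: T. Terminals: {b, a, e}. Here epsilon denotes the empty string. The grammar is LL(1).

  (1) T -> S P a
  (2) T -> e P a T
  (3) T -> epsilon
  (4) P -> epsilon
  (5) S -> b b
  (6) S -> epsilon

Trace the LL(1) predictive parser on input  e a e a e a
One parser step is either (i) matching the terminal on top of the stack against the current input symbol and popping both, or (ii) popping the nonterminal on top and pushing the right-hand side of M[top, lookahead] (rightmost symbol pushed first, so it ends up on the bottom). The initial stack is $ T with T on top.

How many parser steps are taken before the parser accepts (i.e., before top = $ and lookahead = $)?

      Stack      Input          Action
   1  $ T        e a e a e a $  expand T -> e P a T
   2  $ T a P e  e a e a e a $  match e
   3  $ T a P    a e a e a $    expand P -> epsilon
   4  $ T a      a e a e a $    match a
   5  $ T        e a e a $      expand T -> e P a T
   6  $ T a P e  e a e a $      match e
   7  $ T a P    a e a $        expand P -> epsilon
   8  $ T a      a e a $        match a
   9  $ T        e a $          expand T -> e P a T
  10  $ T a P e  e a $          match e
  11  $ T a P    a $            expand P -> epsilon
  12  $ T a      a $            match a
  13  $ T        $              expand T -> epsilon
Accept reached after 13 steps.

13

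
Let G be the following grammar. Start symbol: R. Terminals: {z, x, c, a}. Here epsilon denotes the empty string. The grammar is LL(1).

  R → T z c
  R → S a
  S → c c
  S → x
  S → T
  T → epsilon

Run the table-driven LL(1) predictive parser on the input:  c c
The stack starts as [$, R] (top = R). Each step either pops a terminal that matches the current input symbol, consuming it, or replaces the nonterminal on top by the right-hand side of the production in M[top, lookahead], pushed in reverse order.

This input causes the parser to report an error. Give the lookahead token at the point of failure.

$

     Stack    Input  Action
  1  $ R      c c $  expand R → S a
  2  $ a S    c c $  expand S → c c
  3  $ a c c  c c $  match c
  4  $ a c    c $    match c
  5  $ a      $      error: top is terminal a but lookahead is $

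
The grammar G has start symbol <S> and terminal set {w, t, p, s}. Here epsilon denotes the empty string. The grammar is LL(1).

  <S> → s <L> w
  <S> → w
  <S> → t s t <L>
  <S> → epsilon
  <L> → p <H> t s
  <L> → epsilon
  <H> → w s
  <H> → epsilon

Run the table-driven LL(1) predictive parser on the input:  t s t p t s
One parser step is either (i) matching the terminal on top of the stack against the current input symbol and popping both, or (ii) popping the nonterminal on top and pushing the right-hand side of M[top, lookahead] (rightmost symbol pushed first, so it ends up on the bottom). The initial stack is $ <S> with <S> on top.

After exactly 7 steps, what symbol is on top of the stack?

     Stack        Input          Action
  1  $ <S>        t s t p t s $  expand <S> → t s t <L>
  2  $ <L> t s t  t s t p t s $  match t
  3  $ <L> t s    s t p t s $    match s
  4  $ <L> t      t p t s $      match t
  5  $ <L>        p t s $        expand <L> → p <H> t s
  6  $ s t <H> p  p t s $        match p
  7  $ s t <H>    t s $          expand <H> → epsilon
Stack after step 7: $ s t (top = t).

t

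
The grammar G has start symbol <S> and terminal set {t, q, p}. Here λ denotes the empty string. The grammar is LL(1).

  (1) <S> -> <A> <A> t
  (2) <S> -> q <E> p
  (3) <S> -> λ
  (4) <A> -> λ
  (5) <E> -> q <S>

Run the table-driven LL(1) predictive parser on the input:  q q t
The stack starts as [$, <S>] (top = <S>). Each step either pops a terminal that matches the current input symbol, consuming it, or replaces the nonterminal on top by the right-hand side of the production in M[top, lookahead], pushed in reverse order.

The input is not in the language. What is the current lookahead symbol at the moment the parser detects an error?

     Stack          Input    Action
  1  $ <S>          q q t $  expand <S> -> q <E> p
  2  $ p <E> q      q q t $  match q
  3  $ p <E>        q t $    expand <E> -> q <S>
  4  $ p <S> q      q t $    match q
  5  $ p <S>        t $      expand <S> -> <A> <A> t
  6  $ p t <A> <A>  t $      expand <A> -> λ
  7  $ p t <A>      t $      expand <A> -> λ
  8  $ p t          t $      match t
  9  $ p            $        error: top is terminal p but lookahead is $

$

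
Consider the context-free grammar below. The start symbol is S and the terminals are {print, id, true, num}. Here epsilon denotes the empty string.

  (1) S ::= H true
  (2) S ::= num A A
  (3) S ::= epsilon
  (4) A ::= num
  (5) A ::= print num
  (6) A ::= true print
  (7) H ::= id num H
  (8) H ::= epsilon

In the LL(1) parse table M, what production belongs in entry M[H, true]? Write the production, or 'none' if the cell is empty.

FIRST(A): from A::=num we get {num}; from A::=print num we get {print}; from A::=true print we get {true}. So FIRST(A) = {num, print, true}.
FIRST(H): from H::=id num H we get {id}; from H::=epsilon we get {epsilon}. So FIRST(H) = {epsilon, id}.
FIRST(S): from S::=H true we get {id, true}; from S::=num A A we get {num}; from S::=epsilon we get {epsilon}. So FIRST(S) = {epsilon, id, num, true}.
FOLLOW(S) includes $ since S is the start symbol.
FOLLOW(H): in S::=H true, H is followed by true with FIRST {true}; in H::=id num H, the suffix after H is empty (adds nothing new). Thus FOLLOW(H) = {true}.
For H ::= id num H: FIRST(id num H) = {id}, so it goes in M[H, t] for t ∈ {id}.
For H ::= epsilon: FIRST(epsilon) = {epsilon}, so it goes in M[H, t] for t ∈ {}; since epsilon ∈ FIRST, also for every t ∈ FOLLOW(H) = {true}.

H ::= epsilon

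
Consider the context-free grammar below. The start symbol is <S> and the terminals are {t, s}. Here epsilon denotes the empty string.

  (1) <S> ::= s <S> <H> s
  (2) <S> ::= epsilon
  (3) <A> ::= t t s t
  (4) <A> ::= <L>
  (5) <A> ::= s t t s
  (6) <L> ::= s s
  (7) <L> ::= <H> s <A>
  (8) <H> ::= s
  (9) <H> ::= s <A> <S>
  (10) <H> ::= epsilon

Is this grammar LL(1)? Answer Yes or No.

No

FIRST(<S>) = {epsilon, s}
FIRST(<A>) = {s, t}
FIRST(<L>) = {s}
FIRST(<H>) = {epsilon, s}
FOLLOW(<S>) = {$, s}
FOLLOW(<A>) = {s}
FOLLOW(<L>) = {s}
FOLLOW(<H>) = {s}
Cell M[<A>, s] receives both <A> ::= <L> and <A> ::= s t t s — the grammar is not LL(1).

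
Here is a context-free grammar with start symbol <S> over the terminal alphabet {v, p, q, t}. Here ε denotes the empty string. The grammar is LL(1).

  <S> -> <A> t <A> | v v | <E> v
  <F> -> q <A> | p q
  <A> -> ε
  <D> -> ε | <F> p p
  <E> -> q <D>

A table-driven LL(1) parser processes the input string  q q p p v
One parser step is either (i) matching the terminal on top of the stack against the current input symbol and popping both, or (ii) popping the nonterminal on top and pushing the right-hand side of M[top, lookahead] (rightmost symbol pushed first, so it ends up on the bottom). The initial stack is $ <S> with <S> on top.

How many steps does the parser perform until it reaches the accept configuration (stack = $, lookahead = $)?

      Stack          Input        Action
   1  $ <S>          q q p p v $  expand <S> -> <E> v
   2  $ v <E>        q q p p v $  expand <E> -> q <D>
   3  $ v <D> q      q q p p v $  match q
   4  $ v <D>        q p p v $    expand <D> -> <F> p p
   5  $ v p p <F>    q p p v $    expand <F> -> q <A>
   6  $ v p p <A> q  q p p v $    match q
   7  $ v p p <A>    p p v $      expand <A> -> ε
   8  $ v p p        p p v $      match p
   9  $ v p          p v $        match p
  10  $ v            v $          match v
Accept reached after 10 steps.

10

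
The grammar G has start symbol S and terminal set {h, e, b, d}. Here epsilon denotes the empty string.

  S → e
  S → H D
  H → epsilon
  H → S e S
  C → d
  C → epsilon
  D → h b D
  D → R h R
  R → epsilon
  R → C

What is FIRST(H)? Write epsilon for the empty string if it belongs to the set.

{epsilon, d, e, h}

FIRST(C): from C→d we get {d}; from C→epsilon we get {epsilon}. So FIRST(C) = {epsilon, d}.
FIRST(R): from R→epsilon we get {epsilon}; from R→C we get {epsilon, d}. So FIRST(R) = {epsilon, d}.
FIRST(D): from D→h b D we get {h}; from D→R h R we get {d, h}. So FIRST(D) = {d, h}.
FIRST(S): from S→e we get {e}; from S→H D we get {d, e, h}. So FIRST(S) = {d, e, h}.
FIRST(H): from H→epsilon we get {epsilon}; from H→S e S we get {d, e, h}. So FIRST(H) = {epsilon, d, e, h}.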